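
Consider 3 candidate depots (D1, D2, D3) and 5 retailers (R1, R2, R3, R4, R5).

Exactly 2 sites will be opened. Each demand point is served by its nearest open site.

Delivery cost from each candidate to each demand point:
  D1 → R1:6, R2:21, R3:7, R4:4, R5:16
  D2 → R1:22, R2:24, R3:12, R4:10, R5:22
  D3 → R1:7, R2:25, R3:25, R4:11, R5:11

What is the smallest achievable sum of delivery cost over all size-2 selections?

Open {D1, D3}.
  R1→D1 6, R2→D1 21, R3→D1 7, R4→D1 4, R5→D3 11  ⇒ total 49.
Compare {D1, D2}: total 54.
Compare {D2, D3}: total 64.

49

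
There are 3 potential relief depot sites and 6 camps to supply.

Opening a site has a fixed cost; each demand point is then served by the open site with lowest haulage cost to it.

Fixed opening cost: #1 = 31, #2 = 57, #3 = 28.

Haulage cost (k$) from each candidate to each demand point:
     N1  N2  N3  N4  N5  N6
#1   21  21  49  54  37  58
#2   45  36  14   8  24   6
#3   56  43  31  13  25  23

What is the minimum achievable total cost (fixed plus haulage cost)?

Open {#1, #2}: assign each demand point to its cheapest open site.
  N1→#1 21, N2→#1 21, N3→#2 14, N4→#2 8, N5→#2 24, N6→#2 6
  haulage cost 94, fixed 88 → total 182.
Compare {#2}: haulage cost 133 + fixed 57 = 190.
Compare {#1, #3}: haulage cost 134 + fixed 59 = 193.
Compare {#1, #2, #3}: haulage cost 94 + fixed 116 = 210.
All other subsets cost ≥ 190. Minimum total cost: 182.

182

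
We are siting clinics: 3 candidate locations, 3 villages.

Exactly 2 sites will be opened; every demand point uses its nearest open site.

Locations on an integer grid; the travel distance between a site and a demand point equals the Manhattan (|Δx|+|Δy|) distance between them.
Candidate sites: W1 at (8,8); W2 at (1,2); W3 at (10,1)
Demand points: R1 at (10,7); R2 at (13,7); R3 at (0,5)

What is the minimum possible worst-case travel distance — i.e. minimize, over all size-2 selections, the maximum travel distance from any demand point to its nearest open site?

6

Open {W1, W2}.
  Farthest demand point is R2 at travel distance 6 (to W1); all others are ≤ 6.
With {W2, W3} the worst case is 9.
With {W1, W3} the worst case is 11.
No size-2 selection achieves below 6.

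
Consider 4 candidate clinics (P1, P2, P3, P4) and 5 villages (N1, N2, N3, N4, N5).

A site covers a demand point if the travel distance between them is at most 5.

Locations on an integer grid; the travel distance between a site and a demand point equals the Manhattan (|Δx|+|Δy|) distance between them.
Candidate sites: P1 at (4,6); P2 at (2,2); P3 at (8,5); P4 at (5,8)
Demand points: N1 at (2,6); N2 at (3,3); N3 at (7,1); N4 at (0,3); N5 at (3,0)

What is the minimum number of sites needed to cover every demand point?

2

Coverage sets (demand points within 5 of each site):
  P1: {N1, N2}
  P2: {N1, N2, N4, N5}
  P3: {N3}
  P4: {N1}
No single site covers all 5 demand points.
But {P2, P3} covers everything, so the minimum is 2.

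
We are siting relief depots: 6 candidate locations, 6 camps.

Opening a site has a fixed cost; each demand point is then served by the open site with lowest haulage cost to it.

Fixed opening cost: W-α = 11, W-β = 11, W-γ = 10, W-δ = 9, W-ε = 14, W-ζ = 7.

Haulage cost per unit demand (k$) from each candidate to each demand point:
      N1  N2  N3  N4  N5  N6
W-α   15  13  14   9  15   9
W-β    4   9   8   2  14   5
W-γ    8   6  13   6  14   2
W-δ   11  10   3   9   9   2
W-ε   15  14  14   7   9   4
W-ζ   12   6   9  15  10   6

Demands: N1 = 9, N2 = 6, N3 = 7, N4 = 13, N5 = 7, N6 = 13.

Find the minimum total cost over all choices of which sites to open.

Open {W-β, W-δ, W-ζ}: assign each demand point to its cheapest open site.
  N1→W-β 9×4=36, N2→W-ζ 6×6=36, N3→W-δ 7×3=21, N4→W-β 13×2=26, N5→W-δ 7×9=63, N6→W-δ 13×2=26
  haulage cost 208, fixed 27 → total 235.
Compare {W-β, W-γ, W-δ}: haulage cost 208 + fixed 30 = 238.
Compare {W-β, W-γ, W-δ, W-ζ}: haulage cost 208 + fixed 37 = 245.
Compare {W-β, W-δ}: haulage cost 226 + fixed 20 = 246.
All other subsets cost ≥ 238. Minimum total cost: 235.

235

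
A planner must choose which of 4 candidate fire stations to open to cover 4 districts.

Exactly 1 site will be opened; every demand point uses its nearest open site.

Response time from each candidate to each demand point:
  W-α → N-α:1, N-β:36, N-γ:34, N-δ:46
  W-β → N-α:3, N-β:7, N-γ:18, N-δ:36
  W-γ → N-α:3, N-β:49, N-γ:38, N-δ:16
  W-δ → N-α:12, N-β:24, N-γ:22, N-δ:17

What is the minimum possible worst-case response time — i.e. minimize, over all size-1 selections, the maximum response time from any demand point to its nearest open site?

Open {W-δ}.
  Farthest demand point is N-β at response time 24 (to W-δ); all others are ≤ 24.
With {W-β} the worst case is 36.
With {W-α} the worst case is 46.
No size-1 selection achieves below 24.

24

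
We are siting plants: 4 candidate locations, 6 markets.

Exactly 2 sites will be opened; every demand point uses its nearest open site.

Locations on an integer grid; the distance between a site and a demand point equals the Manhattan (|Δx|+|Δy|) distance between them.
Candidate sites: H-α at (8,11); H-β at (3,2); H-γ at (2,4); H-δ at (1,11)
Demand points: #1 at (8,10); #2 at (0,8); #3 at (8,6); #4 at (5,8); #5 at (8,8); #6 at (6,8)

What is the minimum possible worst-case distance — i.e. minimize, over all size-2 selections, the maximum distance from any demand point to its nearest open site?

6

Open {H-α, H-γ}.
  Farthest demand point is #2 at distance 6 (to H-γ); all others are ≤ 6.
With {H-α, H-δ} the worst case is 6.
With {H-α, H-β} the worst case is 9.
No size-2 selection achieves below 6.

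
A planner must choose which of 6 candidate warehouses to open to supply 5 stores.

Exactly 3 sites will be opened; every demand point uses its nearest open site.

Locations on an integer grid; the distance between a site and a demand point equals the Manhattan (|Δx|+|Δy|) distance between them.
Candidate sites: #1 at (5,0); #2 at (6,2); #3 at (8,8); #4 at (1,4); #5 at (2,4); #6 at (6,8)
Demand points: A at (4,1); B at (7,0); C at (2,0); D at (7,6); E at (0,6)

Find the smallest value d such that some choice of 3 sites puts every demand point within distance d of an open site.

Open {#1, #3, #4}.
  Farthest demand point is C at distance 3 (to #1); all others are ≤ 3.
With {#1, #4, #6} the worst case is 3.
With {#1, #3, #5} the worst case is 4.
No size-3 selection achieves below 3.

3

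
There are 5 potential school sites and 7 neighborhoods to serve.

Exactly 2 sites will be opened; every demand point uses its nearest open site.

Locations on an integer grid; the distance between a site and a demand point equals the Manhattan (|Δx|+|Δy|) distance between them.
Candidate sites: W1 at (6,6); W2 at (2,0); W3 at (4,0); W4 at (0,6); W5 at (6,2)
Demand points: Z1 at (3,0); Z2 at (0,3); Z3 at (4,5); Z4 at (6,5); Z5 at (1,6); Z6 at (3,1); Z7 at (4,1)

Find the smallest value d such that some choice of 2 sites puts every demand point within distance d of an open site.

Open {W1, W2}.
  Farthest demand point is Z2 at distance 5 (to W2); all others are ≤ 5.
With {W4, W5} the worst case is 5.
With {W1, W3} the worst case is 7.
No size-2 selection achieves below 5.

5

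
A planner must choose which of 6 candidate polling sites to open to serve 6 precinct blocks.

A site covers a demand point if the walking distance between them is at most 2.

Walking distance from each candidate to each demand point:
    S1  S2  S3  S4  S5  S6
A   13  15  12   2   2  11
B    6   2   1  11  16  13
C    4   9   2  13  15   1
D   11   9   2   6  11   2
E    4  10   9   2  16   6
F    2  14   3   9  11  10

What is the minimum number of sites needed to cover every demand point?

Coverage sets (demand points within 2 of each site):
  A: {S4, S5}
  B: {S2, S3}
  C: {S3, S6}
  D: {S3, S6}
  E: {S4}
  F: {S1}
No 3 sites suffice: every size-3 union leaves at least one demand point uncovered.
But {A, B, C, F} covers everything, so the minimum is 4.

4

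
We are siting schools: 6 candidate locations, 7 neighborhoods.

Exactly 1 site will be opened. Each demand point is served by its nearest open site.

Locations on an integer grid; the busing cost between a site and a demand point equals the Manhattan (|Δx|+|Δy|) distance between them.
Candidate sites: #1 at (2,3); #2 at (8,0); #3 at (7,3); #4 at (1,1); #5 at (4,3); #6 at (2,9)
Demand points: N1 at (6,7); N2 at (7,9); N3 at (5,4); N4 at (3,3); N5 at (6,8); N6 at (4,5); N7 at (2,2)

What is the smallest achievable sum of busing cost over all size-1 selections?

Open {#5}.
  N1→#5 6, N2→#5 9, N3→#5 2, N4→#5 1, N5→#5 7, N6→#5 2, N7→#5 3  ⇒ total 30.
Compare {#3}: total 35.
Compare {#1}: total 38.
No size-1 selection does better; minimum is 30.

30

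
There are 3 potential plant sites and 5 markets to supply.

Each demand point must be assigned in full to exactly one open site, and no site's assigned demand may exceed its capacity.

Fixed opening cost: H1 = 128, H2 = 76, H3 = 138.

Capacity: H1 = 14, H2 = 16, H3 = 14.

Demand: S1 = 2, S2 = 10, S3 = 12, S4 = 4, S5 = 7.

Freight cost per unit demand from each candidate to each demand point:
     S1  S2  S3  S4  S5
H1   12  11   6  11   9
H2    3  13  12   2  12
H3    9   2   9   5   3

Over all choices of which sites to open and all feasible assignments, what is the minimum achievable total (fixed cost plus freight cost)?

532

Open {H1, H2, H3}; cheapest assignment that respects the capacities:
  H1 (cap 14, load 12): S3 — cost 12×6 = 72
  H2 (cap 16, load 13): S1, S4, S5 — cost 2×3 + 4×2 + 7×12 = 98
  H3 (cap 14, load 10): S2 — cost 10×2 = 20
  Shipping 190, fixed 342 → total 532.
  Any other capacity-feasible assignment to {H1, H2, H3} ships for at least 190.
Total demand is 35 and no other set of sites has combined capacity ≥ 35, so {H1, H2, H3} is the only feasible choice of open sites. Minimum: 532.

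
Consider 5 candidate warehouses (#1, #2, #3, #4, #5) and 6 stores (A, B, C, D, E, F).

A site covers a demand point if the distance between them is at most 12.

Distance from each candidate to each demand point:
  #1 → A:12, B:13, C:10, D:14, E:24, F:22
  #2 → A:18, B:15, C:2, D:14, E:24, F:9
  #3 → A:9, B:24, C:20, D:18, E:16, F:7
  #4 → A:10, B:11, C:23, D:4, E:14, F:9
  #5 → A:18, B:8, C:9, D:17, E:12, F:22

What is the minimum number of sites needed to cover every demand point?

Coverage sets (demand points within 12 of each site):
  #1: {A, C}
  #2: {C, F}
  #3: {A, F}
  #4: {A, B, D, F}
  #5: {B, C, E}
No single site covers all 6 demand points.
But {#4, #5} covers everything, so the minimum is 2.

2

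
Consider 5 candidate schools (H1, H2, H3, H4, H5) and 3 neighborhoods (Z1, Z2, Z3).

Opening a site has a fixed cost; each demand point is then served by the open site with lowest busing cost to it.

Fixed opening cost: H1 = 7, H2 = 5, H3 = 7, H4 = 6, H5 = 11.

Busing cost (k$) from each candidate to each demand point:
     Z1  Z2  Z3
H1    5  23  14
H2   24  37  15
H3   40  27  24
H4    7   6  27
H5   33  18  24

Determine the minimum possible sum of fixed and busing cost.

38

Open {H1, H4}: assign each demand point to its cheapest open site.
  Z1→H1 5, Z2→H4 6, Z3→H1 14
  busing cost 25, fixed 13 → total 38.
Compare {H2, H4}: busing cost 28 + fixed 11 = 39.
Compare {H1, H2, H4}: busing cost 25 + fixed 18 = 43.
Compare {H1, H3, H4}: busing cost 25 + fixed 20 = 45.
All other subsets cost ≥ 39. Minimum total cost: 38.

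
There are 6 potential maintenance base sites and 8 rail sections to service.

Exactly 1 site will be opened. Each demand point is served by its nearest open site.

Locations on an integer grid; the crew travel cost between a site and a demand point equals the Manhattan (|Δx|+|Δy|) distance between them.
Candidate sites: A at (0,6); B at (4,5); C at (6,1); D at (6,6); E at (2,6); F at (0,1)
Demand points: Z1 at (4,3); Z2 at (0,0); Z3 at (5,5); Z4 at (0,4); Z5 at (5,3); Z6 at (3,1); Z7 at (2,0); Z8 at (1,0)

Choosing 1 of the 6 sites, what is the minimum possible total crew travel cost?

34

Open {F}.
  Z1→F 6, Z2→F 1, Z3→F 9, Z4→F 3, Z5→F 7, Z6→F 3, Z7→F 3, Z8→F 2  ⇒ total 34.
Compare {B}: total 40.
Compare {C}: total 42.
No size-1 selection does better; minimum is 34.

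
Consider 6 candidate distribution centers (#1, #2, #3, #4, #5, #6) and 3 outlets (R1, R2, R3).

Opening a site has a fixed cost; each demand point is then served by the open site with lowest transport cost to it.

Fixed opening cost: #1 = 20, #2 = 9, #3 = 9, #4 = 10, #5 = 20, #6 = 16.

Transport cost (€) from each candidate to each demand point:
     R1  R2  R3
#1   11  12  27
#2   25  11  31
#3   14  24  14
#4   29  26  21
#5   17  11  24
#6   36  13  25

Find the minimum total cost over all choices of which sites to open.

57

Open {#2, #3}: assign each demand point to its cheapest open site.
  R1→#3 14, R2→#2 11, R3→#3 14
  transport cost 39, fixed 18 → total 57.
Compare {#3}: transport cost 52 + fixed 9 = 61.
Compare {#1, #3}: transport cost 37 + fixed 29 = 66.
Compare {#3, #6}: transport cost 41 + fixed 25 = 66.
All other subsets cost ≥ 61. Minimum total cost: 57.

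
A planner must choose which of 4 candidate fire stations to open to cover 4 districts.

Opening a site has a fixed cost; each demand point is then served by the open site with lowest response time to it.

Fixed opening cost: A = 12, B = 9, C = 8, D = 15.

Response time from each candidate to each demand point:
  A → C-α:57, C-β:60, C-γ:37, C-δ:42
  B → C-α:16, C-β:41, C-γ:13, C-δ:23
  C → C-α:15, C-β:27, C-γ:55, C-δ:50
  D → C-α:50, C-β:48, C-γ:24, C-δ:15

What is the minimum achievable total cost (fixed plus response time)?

Open {B, C}: assign each demand point to its cheapest open site.
  C-α→C 15, C-β→C 27, C-γ→B 13, C-δ→B 23
  response time 78, fixed 17 → total 95.
Compare {B}: response time 93 + fixed 9 = 102.
Compare {B, C, D}: response time 70 + fixed 32 = 102.
Compare {C, D}: response time 81 + fixed 23 = 104.
All other subsets cost ≥ 102. Minimum total cost: 95.

95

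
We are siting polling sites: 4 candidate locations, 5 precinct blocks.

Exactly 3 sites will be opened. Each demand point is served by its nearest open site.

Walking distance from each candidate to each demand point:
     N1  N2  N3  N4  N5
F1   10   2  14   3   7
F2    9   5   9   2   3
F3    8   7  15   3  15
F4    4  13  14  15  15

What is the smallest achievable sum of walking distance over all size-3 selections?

Open {F1, F2, F4}.
  N1→F4 4, N2→F1 2, N3→F2 9, N4→F2 2, N5→F2 3  ⇒ total 20.
Compare {F2, F3, F4}: total 23.
Compare {F1, F2, F3}: total 24.
No size-3 selection does better; minimum is 20.

20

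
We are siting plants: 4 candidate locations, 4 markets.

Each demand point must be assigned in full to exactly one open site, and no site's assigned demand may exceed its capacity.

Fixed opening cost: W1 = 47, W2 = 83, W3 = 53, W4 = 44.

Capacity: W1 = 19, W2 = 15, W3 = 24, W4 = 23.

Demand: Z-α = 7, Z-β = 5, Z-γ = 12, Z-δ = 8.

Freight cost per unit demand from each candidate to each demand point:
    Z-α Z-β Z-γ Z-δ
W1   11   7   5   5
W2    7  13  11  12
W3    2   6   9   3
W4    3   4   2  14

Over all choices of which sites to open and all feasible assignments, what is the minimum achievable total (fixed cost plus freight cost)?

179

Open {W3, W4}; cheapest assignment that respects the capacities:
  W3 (cap 24, load 15): Z-α, Z-δ — cost 7×2 + 8×3 = 38
  W4 (cap 23, load 17): Z-β, Z-γ — cost 5×4 + 12×2 = 44
  Shipping 82, fixed 97 → total 179.
  Any other capacity-feasible assignment to {W3, W4} ships for at least 82.
Compare {W1, W4}: its best feasible assignment gives total 211.
Compare {W1, W3, W4}: its best feasible assignment gives total 226.
Every other set of open sites that can feasibly serve all demand totals ≥ 211 even under its best assignment. Minimum: 179.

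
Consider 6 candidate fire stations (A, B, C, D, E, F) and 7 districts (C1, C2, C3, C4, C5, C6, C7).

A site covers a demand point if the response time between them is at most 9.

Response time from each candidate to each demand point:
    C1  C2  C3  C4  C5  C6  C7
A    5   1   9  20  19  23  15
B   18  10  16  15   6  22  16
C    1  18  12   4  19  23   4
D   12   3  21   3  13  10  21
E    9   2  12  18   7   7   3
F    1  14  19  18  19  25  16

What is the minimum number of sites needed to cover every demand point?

Coverage sets (demand points within 9 of each site):
  A: {C1, C2, C3}
  B: {C5}
  C: {C1, C4, C7}
  D: {C2, C4}
  E: {C1, C2, C5, C6, C7}
  F: {C1}
No 2 sites suffice: every size-2 union leaves at least one demand point uncovered.
But {A, C, E} covers everything, so the minimum is 3.

3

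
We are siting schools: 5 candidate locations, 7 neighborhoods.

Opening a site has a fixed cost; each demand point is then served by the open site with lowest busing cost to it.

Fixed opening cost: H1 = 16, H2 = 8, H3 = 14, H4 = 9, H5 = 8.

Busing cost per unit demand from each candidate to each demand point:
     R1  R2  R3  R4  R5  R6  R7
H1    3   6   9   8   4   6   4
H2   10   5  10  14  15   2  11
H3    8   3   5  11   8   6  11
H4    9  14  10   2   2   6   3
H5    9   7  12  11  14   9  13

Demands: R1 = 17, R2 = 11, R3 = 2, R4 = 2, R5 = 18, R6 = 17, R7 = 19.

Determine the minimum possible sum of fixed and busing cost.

Open {H1, H2, H3, H4}: assign each demand point to its cheapest open site.
  R1→H1 17×3=51, R2→H3 11×3=33, R3→H3 2×5=10, R4→H4 2×2=4, R5→H4 18×2=36, R6→H2 17×2=34, R7→H4 19×3=57
  busing cost 225, fixed 47 → total 272.
Compare {H1, H2, H3, H4, H5}: busing cost 225 + fixed 55 = 280.
Compare {H1, H2, H4}: busing cost 255 + fixed 33 = 288.
Compare {H1, H2, H4, H5}: busing cost 255 + fixed 41 = 296.
All other subsets cost ≥ 280. Minimum total cost: 272.

272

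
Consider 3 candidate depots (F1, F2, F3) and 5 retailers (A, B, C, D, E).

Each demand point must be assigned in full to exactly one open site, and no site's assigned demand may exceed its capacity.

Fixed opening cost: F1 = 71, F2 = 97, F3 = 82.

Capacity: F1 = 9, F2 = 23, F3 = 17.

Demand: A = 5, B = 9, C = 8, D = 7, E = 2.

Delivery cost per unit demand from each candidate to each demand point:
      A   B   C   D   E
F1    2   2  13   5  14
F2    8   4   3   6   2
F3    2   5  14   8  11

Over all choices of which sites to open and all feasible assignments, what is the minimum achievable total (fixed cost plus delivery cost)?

Open {F1, F2}; cheapest assignment that respects the capacities:
  F1 (cap 9, load 9): B — cost 9×2 = 18
  F2 (cap 23, load 22): A, C, D, E — cost 5×8 + 8×3 + 7×6 + 2×2 = 110
  Shipping 128, fixed 168 → total 296.
  Any other capacity-feasible assignment to {F1, F2} ships for at least 128.
Compare {F2, F3}: its best feasible assignment gives total 304.
Compare {F1, F2, F3}: its best feasible assignment gives total 348.
Every other set of open sites that can feasibly serve all demand totals ≥ 304 even under its best assignment. Minimum: 296.

296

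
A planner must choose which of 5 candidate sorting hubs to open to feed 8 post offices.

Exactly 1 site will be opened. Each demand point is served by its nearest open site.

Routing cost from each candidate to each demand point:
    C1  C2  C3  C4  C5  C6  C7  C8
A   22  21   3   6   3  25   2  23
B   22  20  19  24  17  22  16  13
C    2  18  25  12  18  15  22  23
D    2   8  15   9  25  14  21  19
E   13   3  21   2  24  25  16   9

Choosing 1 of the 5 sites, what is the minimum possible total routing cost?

Open {A}.
  C1→A 22, C2→A 21, C3→A 3, C4→A 6, C5→A 3, C6→A 25, C7→A 2, C8→A 23  ⇒ total 105.
Compare {D}: total 113.
Compare {E}: total 113.
No size-1 selection does better; minimum is 105.

105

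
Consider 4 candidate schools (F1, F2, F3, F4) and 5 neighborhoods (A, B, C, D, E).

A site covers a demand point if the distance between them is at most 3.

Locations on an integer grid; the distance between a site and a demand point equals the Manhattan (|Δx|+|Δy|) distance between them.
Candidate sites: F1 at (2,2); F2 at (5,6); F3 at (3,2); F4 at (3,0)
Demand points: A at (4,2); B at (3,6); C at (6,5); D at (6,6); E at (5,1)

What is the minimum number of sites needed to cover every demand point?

2

Coverage sets (demand points within 3 of each site):
  F1: {A}
  F2: {B, C, D}
  F3: {A, E}
  F4: {A, E}
No single site covers all 5 demand points.
But {F2, F3} covers everything, so the minimum is 2.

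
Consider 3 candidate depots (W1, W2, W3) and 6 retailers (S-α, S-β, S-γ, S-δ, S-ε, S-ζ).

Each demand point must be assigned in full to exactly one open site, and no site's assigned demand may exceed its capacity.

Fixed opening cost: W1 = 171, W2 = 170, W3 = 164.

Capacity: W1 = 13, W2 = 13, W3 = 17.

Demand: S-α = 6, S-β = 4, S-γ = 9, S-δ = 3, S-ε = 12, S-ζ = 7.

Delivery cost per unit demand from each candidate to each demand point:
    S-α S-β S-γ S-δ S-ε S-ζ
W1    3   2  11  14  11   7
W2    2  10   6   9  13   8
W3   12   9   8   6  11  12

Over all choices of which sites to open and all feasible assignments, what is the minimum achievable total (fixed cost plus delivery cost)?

816

Open {W1, W2, W3}; cheapest assignment that respects the capacities:
  W1 (cap 13, load 13): S-α, S-ζ — cost 6×3 + 7×7 = 67
  W2 (cap 13, load 13): S-β, S-γ — cost 4×10 + 9×6 = 94
  W3 (cap 17, load 15): S-δ, S-ε — cost 3×6 + 12×11 = 150
  Shipping 311, fixed 505 → total 816.
  Any other capacity-feasible assignment to {W1, W2, W3} ships for at least 311.
Total demand is 41 and no other set of sites has combined capacity ≥ 41, so {W1, W2, W3} is the only feasible choice of open sites. Minimum: 816.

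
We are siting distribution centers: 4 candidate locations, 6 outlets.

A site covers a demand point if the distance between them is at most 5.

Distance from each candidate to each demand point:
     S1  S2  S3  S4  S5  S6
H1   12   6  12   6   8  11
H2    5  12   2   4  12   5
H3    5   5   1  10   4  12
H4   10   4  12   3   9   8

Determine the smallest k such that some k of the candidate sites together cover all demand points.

Coverage sets (demand points within 5 of each site):
  H1: {}
  H2: {S1, S3, S4, S6}
  H3: {S1, S2, S3, S5}
  H4: {S2, S4}
No single site covers all 6 demand points.
But {H2, H3} covers everything, so the minimum is 2.

2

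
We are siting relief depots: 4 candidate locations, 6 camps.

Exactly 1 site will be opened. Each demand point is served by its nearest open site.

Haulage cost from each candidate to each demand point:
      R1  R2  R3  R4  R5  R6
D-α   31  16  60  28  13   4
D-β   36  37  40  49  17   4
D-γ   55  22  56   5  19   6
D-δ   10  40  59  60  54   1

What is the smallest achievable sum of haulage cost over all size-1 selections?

152

Open {D-α}.
  R1→D-α 31, R2→D-α 16, R3→D-α 60, R4→D-α 28, R5→D-α 13, R6→D-α 4  ⇒ total 152.
Compare {D-γ}: total 163.
Compare {D-β}: total 183.
No size-1 selection does better; minimum is 152.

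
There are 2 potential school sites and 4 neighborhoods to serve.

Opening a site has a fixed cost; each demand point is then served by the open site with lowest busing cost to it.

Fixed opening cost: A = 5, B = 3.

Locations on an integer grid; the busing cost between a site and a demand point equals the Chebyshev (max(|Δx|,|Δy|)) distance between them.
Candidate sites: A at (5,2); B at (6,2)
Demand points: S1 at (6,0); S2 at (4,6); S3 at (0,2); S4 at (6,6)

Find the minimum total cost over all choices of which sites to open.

Open {B}: assign each demand point to its cheapest open site.
  S1→B 2, S2→B 4, S3→B 6, S4→B 4
  busing cost 16, fixed 3 → total 19.
Compare {A}: busing cost 15 + fixed 5 = 20.
Compare {A, B}: busing cost 15 + fixed 8 = 23.

19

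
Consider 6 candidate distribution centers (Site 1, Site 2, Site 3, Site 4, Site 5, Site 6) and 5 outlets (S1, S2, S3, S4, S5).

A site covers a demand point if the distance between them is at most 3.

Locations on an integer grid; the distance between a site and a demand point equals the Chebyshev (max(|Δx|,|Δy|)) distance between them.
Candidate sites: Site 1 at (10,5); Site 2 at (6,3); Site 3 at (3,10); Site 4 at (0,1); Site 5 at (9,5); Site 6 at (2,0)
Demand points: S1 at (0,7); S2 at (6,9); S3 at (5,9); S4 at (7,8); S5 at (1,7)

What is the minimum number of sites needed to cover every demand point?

2

Coverage sets (demand points within 3 of each site):
  Site 1: {S4}
  Site 2: {}
  Site 3: {S1, S2, S3, S5}
  Site 4: {}
  Site 5: {S4}
  Site 6: {}
No single site covers all 5 demand points.
But {Site 1, Site 3} covers everything, so the minimum is 2.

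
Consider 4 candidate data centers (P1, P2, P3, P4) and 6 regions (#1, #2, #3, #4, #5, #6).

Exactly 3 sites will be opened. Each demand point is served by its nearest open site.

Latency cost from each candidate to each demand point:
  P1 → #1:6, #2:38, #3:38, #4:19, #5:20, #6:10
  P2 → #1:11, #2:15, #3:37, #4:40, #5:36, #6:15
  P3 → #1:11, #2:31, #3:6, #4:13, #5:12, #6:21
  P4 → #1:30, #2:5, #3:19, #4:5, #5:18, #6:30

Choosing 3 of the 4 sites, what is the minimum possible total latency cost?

44

Open {P1, P3, P4}.
  #1→P1 6, #2→P4 5, #3→P3 6, #4→P4 5, #5→P3 12, #6→P1 10  ⇒ total 44.
Compare {P2, P3, P4}: total 54.
Compare {P1, P2, P3}: total 62.
No size-3 selection does better; minimum is 44.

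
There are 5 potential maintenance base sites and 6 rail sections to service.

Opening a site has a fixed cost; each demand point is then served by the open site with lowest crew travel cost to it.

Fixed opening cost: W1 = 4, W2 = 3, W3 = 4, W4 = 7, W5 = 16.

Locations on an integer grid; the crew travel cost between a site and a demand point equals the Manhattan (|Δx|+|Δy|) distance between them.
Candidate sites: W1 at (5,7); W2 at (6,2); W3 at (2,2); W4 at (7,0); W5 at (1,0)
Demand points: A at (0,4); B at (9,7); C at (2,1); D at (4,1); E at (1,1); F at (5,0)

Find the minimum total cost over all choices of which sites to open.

Open {W1, W3}: assign each demand point to its cheapest open site.
  A→W3 4, B→W1 4, C→W3 1, D→W3 3, E→W3 2, F→W3 5
  crew travel cost 19, fixed 8 → total 27.
Compare {W2, W3}: crew travel cost 21 + fixed 7 = 28.
Compare {W1, W2, W3}: crew travel cost 17 + fixed 11 = 28.
Compare {W3}: crew travel cost 27 + fixed 4 = 31.
All other subsets cost ≥ 28. Minimum total cost: 27.

27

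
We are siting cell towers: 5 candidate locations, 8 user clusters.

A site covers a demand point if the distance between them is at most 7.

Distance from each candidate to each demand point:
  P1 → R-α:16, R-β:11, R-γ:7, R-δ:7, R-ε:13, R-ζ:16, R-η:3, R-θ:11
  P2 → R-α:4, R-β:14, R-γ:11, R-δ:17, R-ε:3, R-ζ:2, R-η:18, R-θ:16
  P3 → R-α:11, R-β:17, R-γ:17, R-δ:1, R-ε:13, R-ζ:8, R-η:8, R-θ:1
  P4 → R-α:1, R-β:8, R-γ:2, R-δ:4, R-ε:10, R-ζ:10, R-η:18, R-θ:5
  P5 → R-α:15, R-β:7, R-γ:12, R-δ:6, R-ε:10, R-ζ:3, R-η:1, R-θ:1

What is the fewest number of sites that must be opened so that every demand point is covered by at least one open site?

Coverage sets (demand points within 7 of each site):
  P1: {R-γ, R-δ, R-η}
  P2: {R-α, R-ε, R-ζ}
  P3: {R-δ, R-θ}
  P4: {R-α, R-γ, R-δ, R-θ}
  P5: {R-β, R-δ, R-ζ, R-η, R-θ}
No 2 sites suffice: every size-2 union leaves at least one demand point uncovered.
But {P1, P2, P5} covers everything, so the minimum is 3.

3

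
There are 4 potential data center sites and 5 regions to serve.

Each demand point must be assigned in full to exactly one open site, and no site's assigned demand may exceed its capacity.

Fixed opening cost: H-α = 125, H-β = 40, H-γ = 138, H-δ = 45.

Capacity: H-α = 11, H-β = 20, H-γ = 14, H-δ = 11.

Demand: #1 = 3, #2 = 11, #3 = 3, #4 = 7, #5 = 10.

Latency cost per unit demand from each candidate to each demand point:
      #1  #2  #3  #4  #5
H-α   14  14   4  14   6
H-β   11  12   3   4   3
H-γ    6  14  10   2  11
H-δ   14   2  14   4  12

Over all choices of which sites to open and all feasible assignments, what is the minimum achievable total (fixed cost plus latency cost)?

316

Open {H-β, H-γ, H-δ}; cheapest assignment that respects the capacities:
  H-β (cap 20, load 13): #3, #5 — cost 3×3 + 10×3 = 39
  H-γ (cap 14, load 10): #1, #4 — cost 3×6 + 7×2 = 32
  H-δ (cap 11, load 11): #2 — cost 11×2 = 22
  Shipping 93, fixed 223 → total 316.
  Any other capacity-feasible assignment to {H-β, H-γ, H-δ} ships for at least 93.
Compare {H-α, H-β, H-δ}: its best feasible assignment gives total 335.
Compare {H-β, H-γ}: its best feasible assignment gives total 417.
Every other set of open sites that can feasibly serve all demand totals ≥ 335 even under its best assignment. Minimum: 316.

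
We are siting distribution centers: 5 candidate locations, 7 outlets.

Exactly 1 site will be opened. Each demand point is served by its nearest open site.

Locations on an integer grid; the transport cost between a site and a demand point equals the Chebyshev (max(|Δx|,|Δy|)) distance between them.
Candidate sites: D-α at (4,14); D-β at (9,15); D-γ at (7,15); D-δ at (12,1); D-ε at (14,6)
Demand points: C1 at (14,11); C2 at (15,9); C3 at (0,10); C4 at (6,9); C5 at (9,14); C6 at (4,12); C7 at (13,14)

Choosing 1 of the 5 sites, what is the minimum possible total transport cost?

Open {D-β}.
  C1→D-β 5, C2→D-β 6, C3→D-β 9, C4→D-β 6, C5→D-β 1, C6→D-β 5, C7→D-β 4  ⇒ total 36.
Compare {D-γ}: total 39.
Compare {D-α}: total 46.
No size-1 selection does better; minimum is 36.

36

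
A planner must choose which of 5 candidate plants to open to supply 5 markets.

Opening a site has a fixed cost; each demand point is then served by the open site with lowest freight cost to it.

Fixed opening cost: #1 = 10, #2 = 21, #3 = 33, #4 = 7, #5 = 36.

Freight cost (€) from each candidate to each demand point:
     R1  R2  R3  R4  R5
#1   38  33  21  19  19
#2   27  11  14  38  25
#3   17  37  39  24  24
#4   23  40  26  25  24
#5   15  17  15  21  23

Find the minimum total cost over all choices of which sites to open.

Open {#1, #2}: assign each demand point to its cheapest open site.
  R1→#2 27, R2→#2 11, R3→#2 14, R4→#1 19, R5→#1 19
  freight cost 90, fixed 31 → total 121.
Compare {#1, #2, #4}: freight cost 86 + fixed 38 = 124.
Compare {#2, #4}: freight cost 97 + fixed 28 = 125.
Compare {#5}: freight cost 91 + fixed 36 = 127.
All other subsets cost ≥ 124. Minimum total cost: 121.

121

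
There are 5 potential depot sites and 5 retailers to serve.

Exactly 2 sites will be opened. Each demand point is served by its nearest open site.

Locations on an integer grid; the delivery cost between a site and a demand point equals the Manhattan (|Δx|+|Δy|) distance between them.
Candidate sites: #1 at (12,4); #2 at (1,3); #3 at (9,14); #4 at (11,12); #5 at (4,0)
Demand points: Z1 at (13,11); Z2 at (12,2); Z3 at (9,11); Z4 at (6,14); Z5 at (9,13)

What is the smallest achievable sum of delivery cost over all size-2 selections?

Open {#1, #3}.
  Z1→#3 7, Z2→#1 2, Z3→#3 3, Z4→#3 3, Z5→#3 1  ⇒ total 16.
Compare {#1, #4}: total 18.
Compare {#3, #4}: total 21.
No size-2 selection does better; minimum is 16.

16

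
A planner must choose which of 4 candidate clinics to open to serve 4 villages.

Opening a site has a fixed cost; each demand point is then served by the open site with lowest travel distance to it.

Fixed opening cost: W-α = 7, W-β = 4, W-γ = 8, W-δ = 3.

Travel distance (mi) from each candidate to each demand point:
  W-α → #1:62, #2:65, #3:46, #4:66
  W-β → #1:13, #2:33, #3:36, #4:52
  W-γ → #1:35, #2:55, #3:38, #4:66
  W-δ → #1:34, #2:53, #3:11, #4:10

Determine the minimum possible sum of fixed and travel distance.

Open {W-β, W-δ}: assign each demand point to its cheapest open site.
  #1→W-β 13, #2→W-β 33, #3→W-δ 11, #4→W-δ 10
  travel distance 67, fixed 7 → total 74.
Compare {W-α, W-β, W-δ}: travel distance 67 + fixed 14 = 81.
Compare {W-β, W-γ, W-δ}: travel distance 67 + fixed 15 = 82.
Compare {W-α, W-β, W-γ, W-δ}: travel distance 67 + fixed 22 = 89.
All other subsets cost ≥ 81. Minimum total cost: 74.

74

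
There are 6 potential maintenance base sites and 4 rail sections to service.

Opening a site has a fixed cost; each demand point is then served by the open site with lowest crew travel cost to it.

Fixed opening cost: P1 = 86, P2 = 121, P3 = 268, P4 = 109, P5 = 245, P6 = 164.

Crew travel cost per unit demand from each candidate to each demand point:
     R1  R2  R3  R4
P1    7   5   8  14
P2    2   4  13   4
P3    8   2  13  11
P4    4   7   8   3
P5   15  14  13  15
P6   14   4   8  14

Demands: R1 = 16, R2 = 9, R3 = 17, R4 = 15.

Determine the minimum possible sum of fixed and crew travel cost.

Open {P4}: assign each demand point to its cheapest open site.
  R1→P4 16×4=64, R2→P4 9×7=63, R3→P4 17×8=136, R4→P4 15×3=45
  crew travel cost 308, fixed 109 → total 417.
Compare {P2}: crew travel cost 349 + fixed 121 = 470.
Compare {P1, P2}: crew travel cost 264 + fixed 207 = 471.
Compare {P2, P4}: crew travel cost 249 + fixed 230 = 479.
All other subsets cost ≥ 470. Minimum total cost: 417.

417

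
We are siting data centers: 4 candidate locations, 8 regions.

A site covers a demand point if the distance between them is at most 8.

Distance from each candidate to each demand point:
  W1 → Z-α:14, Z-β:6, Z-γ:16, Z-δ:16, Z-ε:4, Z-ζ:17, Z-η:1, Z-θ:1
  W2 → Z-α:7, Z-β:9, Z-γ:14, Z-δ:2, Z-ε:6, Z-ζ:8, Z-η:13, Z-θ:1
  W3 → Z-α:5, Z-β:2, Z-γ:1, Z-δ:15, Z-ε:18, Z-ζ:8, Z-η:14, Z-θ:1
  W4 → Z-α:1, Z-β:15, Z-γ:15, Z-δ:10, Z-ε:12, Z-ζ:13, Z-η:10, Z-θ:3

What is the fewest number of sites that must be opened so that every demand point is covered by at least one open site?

3

Coverage sets (demand points within 8 of each site):
  W1: {Z-β, Z-ε, Z-η, Z-θ}
  W2: {Z-α, Z-δ, Z-ε, Z-ζ, Z-θ}
  W3: {Z-α, Z-β, Z-γ, Z-ζ, Z-θ}
  W4: {Z-α, Z-θ}
No 2 sites suffice: every size-2 union leaves at least one demand point uncovered.
But {W1, W2, W3} covers everything, so the minimum is 3.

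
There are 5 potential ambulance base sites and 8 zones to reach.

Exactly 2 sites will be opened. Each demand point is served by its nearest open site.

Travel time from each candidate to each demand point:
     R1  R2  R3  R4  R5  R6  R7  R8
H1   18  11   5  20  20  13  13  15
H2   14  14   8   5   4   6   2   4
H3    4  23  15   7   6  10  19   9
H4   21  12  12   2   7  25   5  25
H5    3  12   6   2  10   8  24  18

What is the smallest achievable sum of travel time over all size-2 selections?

Open {H2, H5}.
  R1→H5 3, R2→H5 12, R3→H5 6, R4→H5 2, R5→H2 4, R6→H2 6, R7→H2 2, R8→H2 4  ⇒ total 39.
Compare {H2, H3}: total 47.
Compare {H1, H2}: total 51.
No size-2 selection does better; minimum is 39.

39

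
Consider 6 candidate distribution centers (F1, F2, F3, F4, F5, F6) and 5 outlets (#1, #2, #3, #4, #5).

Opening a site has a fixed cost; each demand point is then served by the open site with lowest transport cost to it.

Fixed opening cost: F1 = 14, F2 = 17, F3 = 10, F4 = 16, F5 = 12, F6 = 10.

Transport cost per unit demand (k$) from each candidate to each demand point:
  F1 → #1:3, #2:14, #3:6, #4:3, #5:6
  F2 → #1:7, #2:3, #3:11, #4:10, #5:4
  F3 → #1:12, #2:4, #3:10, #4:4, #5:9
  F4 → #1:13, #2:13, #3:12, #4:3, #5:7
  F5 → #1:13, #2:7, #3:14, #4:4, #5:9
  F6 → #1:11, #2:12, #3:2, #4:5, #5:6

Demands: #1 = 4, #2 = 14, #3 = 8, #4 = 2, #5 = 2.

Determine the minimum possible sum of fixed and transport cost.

Open {F1, F2, F6}: assign each demand point to its cheapest open site.
  #1→F1 4×3=12, #2→F2 14×3=42, #3→F6 8×2=16, #4→F1 2×3=6, #5→F2 2×4=8
  transport cost 84, fixed 41 → total 125.
Compare {F2, F6}: transport cost 104 + fixed 27 = 131.
Compare {F1, F2, F3, F6}: transport cost 84 + fixed 51 = 135.
Compare {F1, F3, F6}: transport cost 102 + fixed 34 = 136.
All other subsets cost ≥ 131. Minimum total cost: 125.

125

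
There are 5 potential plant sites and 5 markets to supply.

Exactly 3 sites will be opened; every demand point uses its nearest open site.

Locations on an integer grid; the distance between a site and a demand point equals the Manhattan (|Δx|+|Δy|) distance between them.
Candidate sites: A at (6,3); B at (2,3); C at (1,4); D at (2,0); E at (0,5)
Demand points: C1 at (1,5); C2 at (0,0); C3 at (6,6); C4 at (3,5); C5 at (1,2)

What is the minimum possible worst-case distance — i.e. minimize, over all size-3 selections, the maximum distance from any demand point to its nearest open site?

Open {A, B, D}.
  Farthest demand point is C1 at distance 3 (to B); all others are ≤ 3.
With {A, C, D} the worst case is 3.
With {A, D, E} the worst case is 3.
No size-3 selection achieves below 3.

3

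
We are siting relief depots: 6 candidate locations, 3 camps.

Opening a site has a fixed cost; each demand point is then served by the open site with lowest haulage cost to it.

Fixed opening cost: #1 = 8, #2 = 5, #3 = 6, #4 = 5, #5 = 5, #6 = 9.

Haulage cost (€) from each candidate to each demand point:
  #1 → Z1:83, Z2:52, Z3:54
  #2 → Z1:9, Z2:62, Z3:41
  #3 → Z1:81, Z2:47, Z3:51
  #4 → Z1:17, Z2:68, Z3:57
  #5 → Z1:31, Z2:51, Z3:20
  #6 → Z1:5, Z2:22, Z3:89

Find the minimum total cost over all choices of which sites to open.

Open {#5, #6}: assign each demand point to its cheapest open site.
  Z1→#6 5, Z2→#6 22, Z3→#5 20
  haulage cost 47, fixed 14 → total 61.
Compare {#2, #5, #6}: haulage cost 47 + fixed 19 = 66.
Compare {#4, #5, #6}: haulage cost 47 + fixed 19 = 66.
Compare {#3, #5, #6}: haulage cost 47 + fixed 20 = 67.
All other subsets cost ≥ 66. Minimum total cost: 61.

61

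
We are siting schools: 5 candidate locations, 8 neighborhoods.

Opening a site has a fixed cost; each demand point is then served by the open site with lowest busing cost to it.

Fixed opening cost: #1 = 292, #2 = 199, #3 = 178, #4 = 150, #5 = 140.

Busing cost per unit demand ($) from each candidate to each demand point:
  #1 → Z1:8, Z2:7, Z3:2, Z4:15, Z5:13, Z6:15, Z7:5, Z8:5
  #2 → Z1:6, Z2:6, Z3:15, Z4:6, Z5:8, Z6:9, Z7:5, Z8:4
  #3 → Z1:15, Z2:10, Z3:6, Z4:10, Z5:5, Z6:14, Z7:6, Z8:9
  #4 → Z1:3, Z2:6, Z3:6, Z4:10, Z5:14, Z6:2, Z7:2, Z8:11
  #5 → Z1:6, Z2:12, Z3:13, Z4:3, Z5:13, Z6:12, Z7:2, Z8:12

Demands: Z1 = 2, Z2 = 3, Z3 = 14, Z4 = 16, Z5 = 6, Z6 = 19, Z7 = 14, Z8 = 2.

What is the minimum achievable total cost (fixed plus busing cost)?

590

Open {#4}: assign each demand point to its cheapest open site.
  Z1→#4 2×3=6, Z2→#4 3×6=18, Z3→#4 14×6=84, Z4→#4 16×10=160, Z5→#4 6×14=84, Z6→#4 19×2=38, Z7→#4 14×2=28, Z8→#4 2×11=22
  busing cost 440, fixed 150 → total 590.
Compare {#4, #5}: busing cost 322 + fixed 290 = 612.
Compare {#2, #4}: busing cost 326 + fixed 349 = 675.
Compare {#3, #4}: busing cost 382 + fixed 328 = 710.
All other subsets cost ≥ 612. Minimum total cost: 590.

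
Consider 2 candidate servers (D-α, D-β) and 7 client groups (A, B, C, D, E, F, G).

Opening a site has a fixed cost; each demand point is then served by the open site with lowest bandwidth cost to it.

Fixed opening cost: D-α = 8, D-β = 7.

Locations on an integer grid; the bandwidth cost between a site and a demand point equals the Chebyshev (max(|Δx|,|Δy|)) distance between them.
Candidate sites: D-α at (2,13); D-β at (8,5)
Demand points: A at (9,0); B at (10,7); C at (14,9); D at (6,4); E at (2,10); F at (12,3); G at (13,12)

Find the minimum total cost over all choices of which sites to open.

39

Open {D-β}: assign each demand point to its cheapest open site.
  A→D-β 5, B→D-β 2, C→D-β 6, D→D-β 2, E→D-β 6, F→D-β 4, G→D-β 7
  bandwidth cost 32, fixed 7 → total 39.
Compare {D-α, D-β}: bandwidth cost 29 + fixed 15 = 44.
Compare {D-α}: bandwidth cost 66 + fixed 8 = 74.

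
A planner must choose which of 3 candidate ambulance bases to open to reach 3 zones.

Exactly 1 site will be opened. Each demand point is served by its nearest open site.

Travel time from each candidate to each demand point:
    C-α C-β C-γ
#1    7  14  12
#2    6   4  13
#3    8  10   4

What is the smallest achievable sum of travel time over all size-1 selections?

22

Open {#3}.
  C-α→#3 8, C-β→#3 10, C-γ→#3 4  ⇒ total 22.
Compare {#2}: total 23.
Compare {#1}: total 33.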